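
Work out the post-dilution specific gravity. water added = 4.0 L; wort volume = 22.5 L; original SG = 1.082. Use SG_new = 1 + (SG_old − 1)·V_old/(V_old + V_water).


pts = (1.082 − 1)·1000·22.5/(22.5 + 4.0) = 69.6226
SG_new = 1 + 69.6226/1000

1.0696


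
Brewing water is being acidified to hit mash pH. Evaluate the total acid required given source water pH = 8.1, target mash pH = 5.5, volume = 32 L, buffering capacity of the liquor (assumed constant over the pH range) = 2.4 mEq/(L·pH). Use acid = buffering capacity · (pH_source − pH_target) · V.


acid = 2.4 · (8.1 − 5.5) · 32

199.6800 mEq


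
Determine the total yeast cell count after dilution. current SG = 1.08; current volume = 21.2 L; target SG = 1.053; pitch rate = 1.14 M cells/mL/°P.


V_w = V·((SG_c−1)/(SG_t−1)−1);  °P = 259 − 259/SG_t;  cells = rate·(V+V_w)·°P
V_w = 21.2·((1.08−1)/(1.053−1)−1) = 10.8000
V_final = 21.2 + 10.8000 = 32.0000
°P = 259 − 259/1.053 = 13.0361
cells = 1.14·32.0000·13.0361

475.5565 billion cells


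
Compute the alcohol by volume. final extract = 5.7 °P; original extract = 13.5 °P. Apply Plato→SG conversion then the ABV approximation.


SG = 259/(259 − P);  ABV = (OG − FG)·131.25
OG = 259/(259 − 13.5) = 1.0550
FG = 259/(259 − 5.7) = 1.0225
ABV = (1.0550 − 1.0225)·131.25

4.2639 % ABV


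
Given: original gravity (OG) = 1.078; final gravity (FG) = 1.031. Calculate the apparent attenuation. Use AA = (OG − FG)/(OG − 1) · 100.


AA = (1.078 − 1.031)/(1.078 − 1) · 100

60.2564 %


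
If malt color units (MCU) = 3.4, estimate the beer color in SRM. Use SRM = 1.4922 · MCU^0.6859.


SRM = 1.4922 · 3.4^0.6859

3.4544 SRM


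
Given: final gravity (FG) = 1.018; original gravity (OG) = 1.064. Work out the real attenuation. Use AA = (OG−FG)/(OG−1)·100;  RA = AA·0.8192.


AA = (1.064 − 1.018)/(1.064 − 1)·100 = 71.8750
RA = 71.8750·0.8192

58.8800 %


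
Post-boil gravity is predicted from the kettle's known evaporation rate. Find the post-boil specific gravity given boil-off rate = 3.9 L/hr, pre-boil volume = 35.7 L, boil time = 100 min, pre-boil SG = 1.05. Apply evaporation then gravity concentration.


V_post = V_pre − rate·(t/60);  SG_post = 1 + (SG_pre−1)·V_pre/V_post
V_post = 35.7 − 3.9·(100/60) = 29.2000
SG_post = 1 + (1.05 − 1)·35.7/29.2000

1.0611


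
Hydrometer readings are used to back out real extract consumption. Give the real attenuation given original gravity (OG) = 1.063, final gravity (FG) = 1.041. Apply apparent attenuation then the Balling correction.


AA = (OG−FG)/(OG−1)·100;  RA = AA·0.8192
AA = (1.063 − 1.041)/(1.063 − 1)·100 = 34.9206
RA = 34.9206·0.8192

28.6070 %


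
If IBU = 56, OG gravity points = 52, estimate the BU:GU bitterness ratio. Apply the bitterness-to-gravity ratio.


BU:GU = IBU / OG_points
BU:GU = 56 / 52

1.0769


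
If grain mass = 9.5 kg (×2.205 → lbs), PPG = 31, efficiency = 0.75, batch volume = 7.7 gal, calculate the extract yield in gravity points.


points = lbs × PPG × eff / vol
lbs = 9.5 × 2.205 = 20.9475
points = 20.9475 × 31 × 0.75 / 7.7

63.2506 points


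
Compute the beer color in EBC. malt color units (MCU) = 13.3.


SRM = 1.4922·MCU^0.6859;  EBC = SRM·1.97
SRM = 1.4922·13.3^0.6859 = 8.8039
EBC = 8.8039·1.97

17.3438 EBC


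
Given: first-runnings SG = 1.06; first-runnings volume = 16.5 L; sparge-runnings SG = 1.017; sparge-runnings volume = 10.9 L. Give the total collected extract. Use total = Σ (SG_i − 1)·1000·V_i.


first = (1.06 − 1)·1000·16.5 = 990.0000
sparge = (1.017 − 1)·1000·10.9 = 185.3000
total = 990.0000 + 185.3000

1175.3000 gravity·L


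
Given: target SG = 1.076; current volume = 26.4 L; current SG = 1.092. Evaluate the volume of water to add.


V_water = V·((SG_curr − 1)/(SG_target − 1) − 1)
V_water = 26.4·((1.092 − 1)/(1.076 − 1) − 1)

5.5579 L


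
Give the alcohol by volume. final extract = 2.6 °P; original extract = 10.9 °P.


SG = 259/(259 − P);  ABV = (OG − FG)·131.25
OG = 259/(259 − 10.9) = 1.0439
FG = 259/(259 − 2.6) = 1.0101
ABV = (1.0439 − 1.0101)·131.25

4.4354 % ABV


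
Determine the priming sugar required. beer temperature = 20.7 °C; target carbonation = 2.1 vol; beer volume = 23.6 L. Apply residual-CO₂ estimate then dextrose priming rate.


residual = 14.695·(0.01821 + 0.09011·e^(−0.04·T));  sugar = (target − residual)·4.0·V
residual = 14.695·(0.01821 + 0.09011·e^(−0.04·20.7)) = 0.8462
sugar = (2.1 − 0.8462)·4.0·23.6

118.3631 g


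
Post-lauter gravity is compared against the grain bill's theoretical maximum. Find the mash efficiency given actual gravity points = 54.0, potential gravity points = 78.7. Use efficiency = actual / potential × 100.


efficiency = 54.0 / 78.7 × 100

68.6150 %


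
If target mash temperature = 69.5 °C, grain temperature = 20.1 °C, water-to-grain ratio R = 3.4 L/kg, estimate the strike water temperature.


T_strike = (0.41/R)·(T_mash − T_grain) + T_mash
T_strike = (0.41/3.4)·(69.5 − 20.1) + 69.5

75.4571 °C


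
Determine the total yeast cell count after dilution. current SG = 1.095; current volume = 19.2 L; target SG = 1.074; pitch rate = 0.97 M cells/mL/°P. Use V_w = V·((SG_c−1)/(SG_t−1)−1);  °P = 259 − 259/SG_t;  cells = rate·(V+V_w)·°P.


V_w = 19.2·((1.095−1)/(1.074−1)−1) = 5.4486
V_final = 19.2 + 5.4486 = 24.6486
°P = 259 − 259/1.074 = 17.8454
cells = 0.97·24.6486·17.8454

426.6699 billion cells


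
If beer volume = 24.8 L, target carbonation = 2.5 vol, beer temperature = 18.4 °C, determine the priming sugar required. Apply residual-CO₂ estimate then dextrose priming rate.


residual = 14.695·(0.01821 + 0.09011·e^(−0.04·T));  sugar = (target − residual)·4.0·V
residual = 14.695·(0.01821 + 0.09011·e^(−0.04·18.4)) = 0.9019
sugar = (2.5 − 0.9019)·4.0·24.8

158.5309 g


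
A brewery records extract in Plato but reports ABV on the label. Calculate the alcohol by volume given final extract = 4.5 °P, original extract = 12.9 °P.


SG = 259/(259 − P);  ABV = (OG − FG)·131.25
OG = 259/(259 − 12.9) = 1.0524
FG = 259/(259 − 4.5) = 1.0177
ABV = (1.0524 − 1.0177)·131.25

4.5591 % ABV


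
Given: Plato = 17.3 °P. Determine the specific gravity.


SG = 259/(259 − P)
SG = 259/(259 − 17.3)

1.0716


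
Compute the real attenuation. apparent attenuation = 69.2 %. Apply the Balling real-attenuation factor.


RA = AA · 0.8192
RA = 69.2 · 0.8192

56.6886 %


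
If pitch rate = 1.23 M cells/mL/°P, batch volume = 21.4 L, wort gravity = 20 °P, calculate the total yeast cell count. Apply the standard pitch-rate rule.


cells (billions) = rate · V_L · °P
cells = 1.23 · 21.4 · 20

526.4400 billion cells


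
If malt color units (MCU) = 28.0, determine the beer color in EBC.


SRM = 1.4922·MCU^0.6859;  EBC = SRM·1.97
SRM = 1.4922·28.0^0.6859 = 14.6701
EBC = 14.6701·1.97

28.9001 EBC


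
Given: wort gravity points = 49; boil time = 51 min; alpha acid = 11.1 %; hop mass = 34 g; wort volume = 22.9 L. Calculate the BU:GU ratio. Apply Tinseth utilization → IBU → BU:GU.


U = 1.65·0.000125^(GP/1000)·(1−e^(−0.04t))/4.15;  IBU = (α/100)·m·U·1000/V;  BU:GU = IBU/GP
U = 1.65·0.000125^(49/1000)·(1−e^(−0.04·51))/4.15 = 0.2227
IBU = (11.1/100)·34·0.2227·1000/22.9 = 36.6991
BU:GU = 36.6991/49

0.7490


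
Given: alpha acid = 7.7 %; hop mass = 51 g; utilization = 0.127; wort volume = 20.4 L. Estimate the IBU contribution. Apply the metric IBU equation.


IBU = (α/100)·mass·U·1000 / V
IBU = (7.7/100)·51·0.127·1000 / 20.4

24.4475 IBU


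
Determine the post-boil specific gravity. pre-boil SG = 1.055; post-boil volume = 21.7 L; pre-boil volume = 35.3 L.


SG_post = 1 + (SG_pre − 1)·V_pre/V_post
pts_pre = (1.055 − 1)·1000 = 55.0000
pts_post = 55.0000·35.3/21.7 = 89.4700
SG_post = 1 + 89.4700/1000

1.0895


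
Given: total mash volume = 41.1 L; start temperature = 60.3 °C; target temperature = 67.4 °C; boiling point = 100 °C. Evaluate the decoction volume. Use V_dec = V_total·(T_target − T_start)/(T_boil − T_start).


V_dec = 41.1·(67.4 − 60.3)/(100 − 60.3)

7.3504 L


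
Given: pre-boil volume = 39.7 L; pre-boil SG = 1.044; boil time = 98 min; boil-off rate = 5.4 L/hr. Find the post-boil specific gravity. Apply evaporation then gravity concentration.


V_post = V_pre − rate·(t/60);  SG_post = 1 + (SG_pre−1)·V_pre/V_post
V_post = 39.7 − 5.4·(98/60) = 30.8800
SG_post = 1 + (1.044 − 1)·39.7/30.8800

1.0566


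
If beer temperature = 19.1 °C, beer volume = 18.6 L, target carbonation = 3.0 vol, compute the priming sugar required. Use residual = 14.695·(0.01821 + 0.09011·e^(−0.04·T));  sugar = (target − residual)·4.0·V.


residual = 14.695·(0.01821 + 0.09011·e^(−0.04·19.1)) = 0.8844
sugar = (3.0 − 0.8844)·4.0·18.6

157.4012 g


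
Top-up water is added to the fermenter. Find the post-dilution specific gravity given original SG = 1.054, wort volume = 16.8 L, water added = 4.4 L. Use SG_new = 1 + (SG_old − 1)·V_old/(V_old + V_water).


pts = (1.054 − 1)·1000·16.8/(16.8 + 4.4) = 42.7925
SG_new = 1 + 42.7925/1000

1.0428


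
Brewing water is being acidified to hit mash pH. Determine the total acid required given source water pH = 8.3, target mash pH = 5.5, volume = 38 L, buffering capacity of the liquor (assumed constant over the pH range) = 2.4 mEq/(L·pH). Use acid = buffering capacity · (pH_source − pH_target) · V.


acid = 2.4 · (8.3 − 5.5) · 38

255.3600 mEq


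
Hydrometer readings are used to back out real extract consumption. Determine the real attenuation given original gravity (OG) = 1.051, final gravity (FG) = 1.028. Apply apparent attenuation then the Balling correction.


AA = (OG−FG)/(OG−1)·100;  RA = AA·0.8192
AA = (1.051 − 1.028)/(1.051 − 1)·100 = 45.0980
RA = 45.0980·0.8192

36.9443 %


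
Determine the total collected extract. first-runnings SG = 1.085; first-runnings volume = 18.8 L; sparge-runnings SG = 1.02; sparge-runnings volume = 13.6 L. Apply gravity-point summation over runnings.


total = Σ (SG_i − 1)·1000·V_i
first = (1.085 − 1)·1000·18.8 = 1598.0000
sparge = (1.02 − 1)·1000·13.6 = 272.0000
total = 1598.0000 + 272.0000

1870.0000 gravity·L


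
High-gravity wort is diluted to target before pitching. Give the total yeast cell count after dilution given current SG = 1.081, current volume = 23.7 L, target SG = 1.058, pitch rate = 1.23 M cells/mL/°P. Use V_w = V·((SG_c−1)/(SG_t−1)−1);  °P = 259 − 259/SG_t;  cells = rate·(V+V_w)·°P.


V_w = 23.7·((1.081−1)/(1.058−1)−1) = 9.3983
V_final = 23.7 + 9.3983 = 33.0983
°P = 259 − 259/1.058 = 14.1985
cells = 1.23·33.0983·14.1985

578.0329 billion cells


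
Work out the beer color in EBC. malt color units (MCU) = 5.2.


SRM = 1.4922·MCU^0.6859;  EBC = SRM·1.97
SRM = 1.4922·5.2^0.6859 = 4.6231
EBC = 4.6231·1.97

9.1075 EBC


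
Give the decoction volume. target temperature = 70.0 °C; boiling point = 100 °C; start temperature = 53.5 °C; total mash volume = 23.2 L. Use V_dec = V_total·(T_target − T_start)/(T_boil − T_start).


V_dec = 23.2·(70.0 − 53.5)/(100 − 53.5)

8.2323 L


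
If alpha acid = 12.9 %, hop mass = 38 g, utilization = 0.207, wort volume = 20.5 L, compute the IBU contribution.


IBU = (α/100)·mass·U·1000 / V
IBU = (12.9/100)·38·0.207·1000 / 20.5

49.4982 IBU


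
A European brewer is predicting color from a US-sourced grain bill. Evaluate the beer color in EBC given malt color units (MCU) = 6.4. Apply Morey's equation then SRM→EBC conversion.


SRM = 1.4922·MCU^0.6859;  EBC = SRM·1.97
SRM = 1.4922·6.4^0.6859 = 5.3307
EBC = 5.3307·1.97

10.5015 EBC


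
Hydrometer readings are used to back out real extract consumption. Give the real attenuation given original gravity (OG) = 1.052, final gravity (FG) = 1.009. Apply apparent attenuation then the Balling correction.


AA = (OG−FG)/(OG−1)·100;  RA = AA·0.8192
AA = (1.052 − 1.009)/(1.052 − 1)·100 = 82.6923
RA = 82.6923·0.8192

67.7415 %


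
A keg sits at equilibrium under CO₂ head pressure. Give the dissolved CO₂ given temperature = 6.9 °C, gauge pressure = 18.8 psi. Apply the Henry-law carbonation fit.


vols = (P + 14.695)·(0.01821 + 0.09011·e^(−0.04·T))
vols = (18.8 + 14.695)·(0.01821 + 0.09011·e^(−0.04·6.9))

2.9002 volumes


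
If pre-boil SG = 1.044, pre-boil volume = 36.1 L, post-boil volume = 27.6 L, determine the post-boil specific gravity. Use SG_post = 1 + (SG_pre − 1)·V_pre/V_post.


pts_pre = (1.044 − 1)·1000 = 44.0000
pts_post = 44.0000·36.1/27.6 = 57.5507
SG_post = 1 + 57.5507/1000

1.0576


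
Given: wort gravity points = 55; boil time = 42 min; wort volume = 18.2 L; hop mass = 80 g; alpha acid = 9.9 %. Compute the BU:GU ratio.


U = 1.65·0.000125^(GP/1000)·(1−e^(−0.04t))/4.15;  IBU = (α/100)·m·U·1000/V;  BU:GU = IBU/GP
U = 1.65·0.000125^(55/1000)·(1−e^(−0.04·42))/4.15 = 0.1973
IBU = (9.9/100)·80·0.1973·1000/18.2 = 85.8706
BU:GU = 85.8706/55

1.5613


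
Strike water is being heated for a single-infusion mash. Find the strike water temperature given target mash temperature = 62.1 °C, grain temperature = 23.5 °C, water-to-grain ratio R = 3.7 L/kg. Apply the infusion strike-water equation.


T_strike = (0.41/R)·(T_mash − T_grain) + T_mash
T_strike = (0.41/3.7)·(62.1 − 23.5) + 62.1

66.3773 °C


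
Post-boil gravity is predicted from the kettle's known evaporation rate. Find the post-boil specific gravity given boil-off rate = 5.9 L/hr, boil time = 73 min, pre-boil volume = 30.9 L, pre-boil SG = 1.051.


V_post = V_pre − rate·(t/60);  SG_post = 1 + (SG_pre−1)·V_pre/V_post
V_post = 30.9 − 5.9·(73/60) = 23.7217
SG_post = 1 + (1.051 − 1)·30.9/23.7217

1.0664


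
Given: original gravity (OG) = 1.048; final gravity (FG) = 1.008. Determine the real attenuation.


AA = (OG−FG)/(OG−1)·100;  RA = AA·0.8192
AA = (1.048 − 1.008)/(1.048 − 1)·100 = 83.3333
RA = 83.3333·0.8192

68.2667 %


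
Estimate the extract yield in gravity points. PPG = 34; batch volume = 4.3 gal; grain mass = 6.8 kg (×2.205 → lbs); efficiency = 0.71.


points = lbs × PPG × eff / vol
lbs = 6.8 × 2.205 = 14.9940
points = 14.9940 × 34 × 0.71 / 4.3

84.1756 points


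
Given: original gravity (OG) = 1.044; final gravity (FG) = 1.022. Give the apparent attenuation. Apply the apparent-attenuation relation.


AA = (OG − FG)/(OG − 1) · 100
AA = (1.044 − 1.022)/(1.044 − 1) · 100

50.0000 %


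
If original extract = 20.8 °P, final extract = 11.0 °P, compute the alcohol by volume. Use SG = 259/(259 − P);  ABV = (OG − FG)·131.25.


OG = 259/(259 − 20.8) = 1.0873
FG = 259/(259 − 11.0) = 1.0444
ABV = (1.0873 − 1.0444)·131.25

5.6394 % ABV


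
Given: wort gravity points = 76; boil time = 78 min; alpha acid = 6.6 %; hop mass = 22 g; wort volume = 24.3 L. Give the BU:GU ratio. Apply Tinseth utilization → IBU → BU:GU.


U = 1.65·0.000125^(GP/1000)·(1−e^(−0.04t))/4.15;  IBU = (α/100)·m·U·1000/V;  BU:GU = IBU/GP
U = 1.65·0.000125^(76/1000)·(1−e^(−0.04·78))/4.15 = 0.1919
IBU = (6.6/100)·22·0.1919·1000/24.3 = 11.4696
BU:GU = 11.4696/76

0.1509


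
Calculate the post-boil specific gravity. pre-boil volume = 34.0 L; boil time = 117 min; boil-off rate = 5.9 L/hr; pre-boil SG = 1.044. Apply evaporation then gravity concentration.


V_post = V_pre − rate·(t/60);  SG_post = 1 + (SG_pre−1)·V_pre/V_post
V_post = 34.0 − 5.9·(117/60) = 22.4950
SG_post = 1 + (1.044 − 1)·34.0/22.4950

1.0665


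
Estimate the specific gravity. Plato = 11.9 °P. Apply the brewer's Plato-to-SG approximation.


SG = 259/(259 − P)
SG = 259/(259 − 11.9)

1.0482


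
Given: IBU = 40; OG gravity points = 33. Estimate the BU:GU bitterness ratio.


BU:GU = IBU / OG_points
BU:GU = 40 / 33

1.2121


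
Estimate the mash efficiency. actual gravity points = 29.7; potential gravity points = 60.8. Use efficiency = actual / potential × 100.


efficiency = 29.7 / 60.8 × 100

48.8487 %


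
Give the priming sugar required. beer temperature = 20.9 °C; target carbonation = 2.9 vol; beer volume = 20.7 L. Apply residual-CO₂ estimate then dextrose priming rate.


residual = 14.695·(0.01821 + 0.09011·e^(−0.04·T));  sugar = (target − residual)·4.0·V
residual = 14.695·(0.01821 + 0.09011·e^(−0.04·20.9)) = 0.8415
sugar = (2.9 − 0.8415)·4.0·20.7

170.4402 g


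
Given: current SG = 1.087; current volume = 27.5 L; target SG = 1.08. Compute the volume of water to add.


V_water = V·((SG_curr − 1)/(SG_target − 1) − 1)
V_water = 27.5·((1.087 − 1)/(1.08 − 1) − 1)

2.4062 L


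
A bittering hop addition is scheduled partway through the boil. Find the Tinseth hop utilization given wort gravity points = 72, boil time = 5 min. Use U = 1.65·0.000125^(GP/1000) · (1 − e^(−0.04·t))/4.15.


bigness = 1.65·0.000125^(72/1000) = 0.8639
boil_factor = (1 − e^(−0.04·5))/4.15 = 0.0437
U = 0.8639 · 0.0437

0.0377


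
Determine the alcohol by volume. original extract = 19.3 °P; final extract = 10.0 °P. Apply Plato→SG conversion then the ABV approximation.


SG = 259/(259 − P);  ABV = (OG − FG)·131.25
OG = 259/(259 − 19.3) = 1.0805
FG = 259/(259 − 10.0) = 1.0402
ABV = (1.0805 − 1.0402)·131.25

5.2968 % ABV


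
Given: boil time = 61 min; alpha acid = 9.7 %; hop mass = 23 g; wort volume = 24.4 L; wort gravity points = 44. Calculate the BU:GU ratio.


U = 1.65·0.000125^(GP/1000)·(1−e^(−0.04t))/4.15;  IBU = (α/100)·m·U·1000/V;  BU:GU = IBU/GP
U = 1.65·0.000125^(44/1000)·(1−e^(−0.04·61))/4.15 = 0.2444
IBU = (9.7/100)·23·0.2444·1000/24.4 = 22.3462
BU:GU = 22.3462/44

0.5079


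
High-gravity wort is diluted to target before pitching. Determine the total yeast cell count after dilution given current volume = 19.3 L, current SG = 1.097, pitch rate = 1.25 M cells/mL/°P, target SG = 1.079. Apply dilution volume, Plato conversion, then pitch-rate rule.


V_w = V·((SG_c−1)/(SG_t−1)−1);  °P = 259 − 259/SG_t;  cells = rate·(V+V_w)·°P
V_w = 19.3·((1.097−1)/(1.079−1)−1) = 4.3975
V_final = 19.3 + 4.3975 = 23.6975
°P = 259 − 259/1.079 = 18.9629
cells = 1.25·23.6975·18.9629

561.7168 billion cells


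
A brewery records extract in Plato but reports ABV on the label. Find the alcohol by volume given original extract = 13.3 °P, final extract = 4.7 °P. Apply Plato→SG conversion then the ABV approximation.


SG = 259/(259 − P);  ABV = (OG − FG)·131.25
OG = 259/(259 − 13.3) = 1.0541
FG = 259/(259 − 4.7) = 1.0185
ABV = (1.0541 − 1.0185)·131.25

4.6789 % ABV


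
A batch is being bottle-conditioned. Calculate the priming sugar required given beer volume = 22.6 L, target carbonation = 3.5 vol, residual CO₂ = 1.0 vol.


sugar = (target − residual)·4.0·V
sugar = (3.5 − 1.0)·4.0·22.6

226.0000 g


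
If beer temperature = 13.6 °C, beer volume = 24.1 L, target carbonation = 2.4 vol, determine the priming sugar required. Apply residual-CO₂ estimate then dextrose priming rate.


residual = 14.695·(0.01821 + 0.09011·e^(−0.04·T));  sugar = (target − residual)·4.0·V
residual = 14.695·(0.01821 + 0.09011·e^(−0.04·13.6)) = 1.0362
sugar = (2.4 − 1.0362)·4.0·24.1

131.4731 g


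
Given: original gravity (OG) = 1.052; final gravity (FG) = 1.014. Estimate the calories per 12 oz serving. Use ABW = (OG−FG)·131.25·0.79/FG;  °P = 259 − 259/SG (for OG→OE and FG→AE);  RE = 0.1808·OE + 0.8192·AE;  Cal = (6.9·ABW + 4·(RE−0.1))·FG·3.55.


ABW = (1.052 − 1.014)·131.25·0.79/1.014 = 3.8857
OE = 259 − 259/1.052 = 12.8023 °P
AE = 259 − 259/1.014 = 3.5759 °P
RE = 0.1808·12.8023 + 0.8192·3.5759 = 5.2441 °P
Cal = (6.9·3.8857 + 4·(5.2441−0.1))·1.014·3.55

170.5817 kcal


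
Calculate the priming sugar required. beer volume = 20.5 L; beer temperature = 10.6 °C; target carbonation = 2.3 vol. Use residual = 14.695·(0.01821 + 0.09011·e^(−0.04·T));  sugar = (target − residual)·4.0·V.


residual = 14.695·(0.01821 + 0.09011·e^(−0.04·10.6)) = 1.1342
sugar = (2.3 − 1.1342)·4.0·20.5

95.5987 g


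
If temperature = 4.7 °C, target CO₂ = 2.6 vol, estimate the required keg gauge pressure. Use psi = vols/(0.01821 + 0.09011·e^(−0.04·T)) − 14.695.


psi = 2.6/(0.01821 + 0.09011·e^(−0.04·4.7)) − 14.695

13.2992 psi


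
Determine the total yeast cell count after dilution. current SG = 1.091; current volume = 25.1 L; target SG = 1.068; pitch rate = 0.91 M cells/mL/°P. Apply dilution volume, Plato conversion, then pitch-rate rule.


V_w = V·((SG_c−1)/(SG_t−1)−1);  °P = 259 − 259/SG_t;  cells = rate·(V+V_w)·°P
V_w = 25.1·((1.091−1)/(1.068−1)−1) = 8.4897
V_final = 25.1 + 8.4897 = 33.5897
°P = 259 − 259/1.068 = 16.4906
cells = 0.91·33.5897·16.4906

504.0632 billion cells


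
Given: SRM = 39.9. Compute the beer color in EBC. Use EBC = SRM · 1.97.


EBC = 39.9 · 1.97

78.6030 EBC


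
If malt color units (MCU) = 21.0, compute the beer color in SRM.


SRM = 1.4922 · MCU^0.6859
SRM = 1.4922 · 21.0^0.6859

12.0431 SRM


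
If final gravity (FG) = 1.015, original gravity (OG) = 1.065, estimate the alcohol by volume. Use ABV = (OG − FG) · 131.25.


ABV = (1.065 − 1.015) · 131.25

6.5625 % ABV


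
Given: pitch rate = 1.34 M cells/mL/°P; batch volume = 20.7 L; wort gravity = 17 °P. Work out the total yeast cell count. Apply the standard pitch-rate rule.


cells (billions) = rate · V_L · °P
cells = 1.34 · 20.7 · 17

471.5460 billion cells


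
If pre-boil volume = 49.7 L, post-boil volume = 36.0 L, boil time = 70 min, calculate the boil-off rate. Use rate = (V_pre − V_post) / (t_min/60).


rate = (49.7 − 36.0) / (70/60)

11.7429 L/hr


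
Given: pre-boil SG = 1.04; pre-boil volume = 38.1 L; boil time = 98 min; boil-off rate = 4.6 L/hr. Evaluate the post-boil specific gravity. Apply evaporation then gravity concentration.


V_post = V_pre − rate·(t/60);  SG_post = 1 + (SG_pre−1)·V_pre/V_post
V_post = 38.1 − 4.6·(98/60) = 30.5867
SG_post = 1 + (1.04 − 1)·38.1/30.5867

1.0498


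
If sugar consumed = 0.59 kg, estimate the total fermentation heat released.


Q = m_sugar · 590 kJ/kg
Q = 0.59 · 590

348.1000 kJ


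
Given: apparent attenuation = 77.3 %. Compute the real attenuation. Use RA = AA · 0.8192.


RA = 77.3 · 0.8192

63.3242 %


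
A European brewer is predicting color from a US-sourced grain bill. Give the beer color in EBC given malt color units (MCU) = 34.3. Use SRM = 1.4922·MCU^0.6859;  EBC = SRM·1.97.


SRM = 1.4922·34.3^0.6859 = 16.8611
EBC = 16.8611·1.97

33.2163 EBC


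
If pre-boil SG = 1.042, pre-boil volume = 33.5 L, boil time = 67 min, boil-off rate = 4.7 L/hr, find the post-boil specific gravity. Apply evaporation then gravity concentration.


V_post = V_pre − rate·(t/60);  SG_post = 1 + (SG_pre−1)·V_pre/V_post
V_post = 33.5 − 4.7·(67/60) = 28.2517
SG_post = 1 + (1.042 − 1)·33.5/28.2517

1.0498


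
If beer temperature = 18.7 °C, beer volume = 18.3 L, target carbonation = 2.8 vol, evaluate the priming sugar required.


residual = 14.695·(0.01821 + 0.09011·e^(−0.04·T));  sugar = (target − residual)·4.0·V
residual = 14.695·(0.01821 + 0.09011·e^(−0.04·18.7)) = 0.8943
sugar = (2.8 − 0.8943)·4.0·18.3

139.4943 g


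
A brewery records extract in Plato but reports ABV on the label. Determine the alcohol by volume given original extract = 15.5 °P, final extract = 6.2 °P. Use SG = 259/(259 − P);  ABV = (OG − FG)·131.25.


OG = 259/(259 − 15.5) = 1.0637
FG = 259/(259 − 6.2) = 1.0245
ABV = (1.0637 − 1.0245)·131.25

5.1358 % ABV


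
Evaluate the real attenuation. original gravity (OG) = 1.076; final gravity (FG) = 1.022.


AA = (OG−FG)/(OG−1)·100;  RA = AA·0.8192
AA = (1.076 − 1.022)/(1.076 − 1)·100 = 71.0526
RA = 71.0526·0.8192

58.2063 %


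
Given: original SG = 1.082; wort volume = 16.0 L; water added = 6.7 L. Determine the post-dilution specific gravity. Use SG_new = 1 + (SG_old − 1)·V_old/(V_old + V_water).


pts = (1.082 − 1)·1000·16.0/(16.0 + 6.7) = 57.7974
SG_new = 1 + 57.7974/1000

1.0578


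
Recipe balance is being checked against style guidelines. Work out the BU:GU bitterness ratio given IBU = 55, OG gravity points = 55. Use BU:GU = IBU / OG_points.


BU:GU = 55 / 55

1.0000


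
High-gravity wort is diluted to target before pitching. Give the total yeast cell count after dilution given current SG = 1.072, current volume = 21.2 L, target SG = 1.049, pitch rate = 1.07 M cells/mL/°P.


V_w = V·((SG_c−1)/(SG_t−1)−1);  °P = 259 − 259/SG_t;  cells = rate·(V+V_w)·°P
V_w = 21.2·((1.072−1)/(1.049−1)−1) = 9.9510
V_final = 21.2 + 9.9510 = 31.1510
°P = 259 − 259/1.049 = 12.0982
cells = 1.07·31.1510·12.0982

403.2519 billion cells


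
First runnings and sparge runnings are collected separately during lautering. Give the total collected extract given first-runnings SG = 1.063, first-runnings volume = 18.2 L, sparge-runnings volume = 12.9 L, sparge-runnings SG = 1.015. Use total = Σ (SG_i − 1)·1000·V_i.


first = (1.063 − 1)·1000·18.2 = 1146.6000
sparge = (1.015 − 1)·1000·12.9 = 193.5000
total = 1146.6000 + 193.5000

1340.1000 gravity·L


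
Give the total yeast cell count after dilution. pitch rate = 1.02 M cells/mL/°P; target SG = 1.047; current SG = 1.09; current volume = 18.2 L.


V_w = V·((SG_c−1)/(SG_t−1)−1);  °P = 259 − 259/SG_t;  cells = rate·(V+V_w)·°P
V_w = 18.2·((1.09−1)/(1.047−1)−1) = 16.6511
V_final = 18.2 + 16.6511 = 34.8511
°P = 259 − 259/1.047 = 11.6266
cells = 1.02·34.8511·11.6266

413.3017 billion cells


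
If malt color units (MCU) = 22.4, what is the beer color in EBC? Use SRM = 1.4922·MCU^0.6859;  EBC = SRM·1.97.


SRM = 1.4922·22.4^0.6859 = 12.5882
EBC = 12.5882·1.97

24.7987 EBC


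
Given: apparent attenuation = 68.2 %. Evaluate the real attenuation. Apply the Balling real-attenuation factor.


RA = AA · 0.8192
RA = 68.2 · 0.8192

55.8694 %


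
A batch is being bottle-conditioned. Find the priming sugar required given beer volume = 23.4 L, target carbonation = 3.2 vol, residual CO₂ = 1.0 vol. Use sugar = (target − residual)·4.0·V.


sugar = (3.2 − 1.0)·4.0·23.4

205.9200 g


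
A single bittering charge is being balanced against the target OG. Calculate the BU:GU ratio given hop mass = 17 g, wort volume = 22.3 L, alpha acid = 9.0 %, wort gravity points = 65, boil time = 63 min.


U = 1.65·0.000125^(GP/1000)·(1−e^(−0.04t))/4.15;  IBU = (α/100)·m·U·1000/V;  BU:GU = IBU/GP
U = 1.65·0.000125^(65/1000)·(1−e^(−0.04·63))/4.15 = 0.2038
IBU = (9.0/100)·17·0.2038·1000/22.3 = 13.9860
BU:GU = 13.9860/65

0.2152


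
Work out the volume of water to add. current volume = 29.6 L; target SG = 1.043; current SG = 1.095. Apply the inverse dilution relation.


V_water = V·((SG_curr − 1)/(SG_target − 1) − 1)
V_water = 29.6·((1.095 − 1)/(1.043 − 1) − 1)

35.7953 L


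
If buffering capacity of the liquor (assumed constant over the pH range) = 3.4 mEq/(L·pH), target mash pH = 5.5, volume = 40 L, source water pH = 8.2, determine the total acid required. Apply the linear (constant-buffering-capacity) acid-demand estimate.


acid = buffering capacity · (pH_source − pH_target) · V
acid = 3.4 · (8.2 − 5.5) · 40

367.2000 mEq


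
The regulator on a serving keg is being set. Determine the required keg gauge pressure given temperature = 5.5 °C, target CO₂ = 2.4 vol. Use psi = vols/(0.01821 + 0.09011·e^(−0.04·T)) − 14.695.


psi = 2.4/(0.01821 + 0.09011·e^(−0.04·5.5)) − 14.695

11.8170 psi


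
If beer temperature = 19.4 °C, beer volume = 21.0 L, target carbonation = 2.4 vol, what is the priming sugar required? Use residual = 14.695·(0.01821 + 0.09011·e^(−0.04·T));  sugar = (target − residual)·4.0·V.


residual = 14.695·(0.01821 + 0.09011·e^(−0.04·19.4)) = 0.8770
sugar = (2.4 − 0.8770)·4.0·21.0

127.9291 g


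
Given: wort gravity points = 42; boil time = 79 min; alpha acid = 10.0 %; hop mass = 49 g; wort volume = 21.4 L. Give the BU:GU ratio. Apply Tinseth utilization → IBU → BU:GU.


U = 1.65·0.000125^(GP/1000)·(1−e^(−0.04t))/4.15;  IBU = (α/100)·m·U·1000/V;  BU:GU = IBU/GP
U = 1.65·0.000125^(42/1000)·(1−e^(−0.04·79))/4.15 = 0.2610
IBU = (10.0/100)·49·0.2610·1000/21.4 = 59.7669
BU:GU = 59.7669/42

1.4230


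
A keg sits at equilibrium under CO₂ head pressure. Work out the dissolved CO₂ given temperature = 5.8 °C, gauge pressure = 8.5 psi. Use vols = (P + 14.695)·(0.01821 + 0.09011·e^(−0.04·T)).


vols = (8.5 + 14.695)·(0.01821 + 0.09011·e^(−0.04·5.8))

2.0797 volumes


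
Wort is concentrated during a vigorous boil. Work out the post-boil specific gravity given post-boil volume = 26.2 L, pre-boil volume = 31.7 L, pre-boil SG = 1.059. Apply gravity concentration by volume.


SG_post = 1 + (SG_pre − 1)·V_pre/V_post
pts_pre = (1.059 − 1)·1000 = 59.0000
pts_post = 59.0000·31.7/26.2 = 71.3855
SG_post = 1 + 71.3855/1000

1.0714


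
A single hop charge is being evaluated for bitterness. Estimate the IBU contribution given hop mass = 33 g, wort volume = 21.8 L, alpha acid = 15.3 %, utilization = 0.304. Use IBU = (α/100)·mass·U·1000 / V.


IBU = (15.3/100)·33·0.304·1000 / 21.8

70.4081 IBU


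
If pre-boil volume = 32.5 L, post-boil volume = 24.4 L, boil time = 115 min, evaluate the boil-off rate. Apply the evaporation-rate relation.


rate = (V_pre − V_post) / (t_min/60)
rate = (32.5 − 24.4) / (115/60)

4.2261 L/hr


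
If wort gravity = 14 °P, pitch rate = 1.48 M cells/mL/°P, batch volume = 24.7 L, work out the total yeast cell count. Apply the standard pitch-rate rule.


cells (billions) = rate · V_L · °P
cells = 1.48 · 24.7 · 14

511.7840 billion cells


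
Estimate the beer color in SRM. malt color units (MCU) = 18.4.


SRM = 1.4922 · MCU^0.6859
SRM = 1.4922 · 18.4^0.6859

10.9993 SRM


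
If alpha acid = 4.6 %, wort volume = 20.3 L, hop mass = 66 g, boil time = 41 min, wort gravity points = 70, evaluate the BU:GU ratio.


U = 1.65·0.000125^(GP/1000)·(1−e^(−0.04t))/4.15;  IBU = (α/100)·m·U·1000/V;  BU:GU = IBU/GP
U = 1.65·0.000125^(70/1000)·(1−e^(−0.04·41))/4.15 = 0.1708
IBU = (4.6/100)·66·0.1708·1000/20.3 = 25.5488
BU:GU = 25.5488/70

0.3650


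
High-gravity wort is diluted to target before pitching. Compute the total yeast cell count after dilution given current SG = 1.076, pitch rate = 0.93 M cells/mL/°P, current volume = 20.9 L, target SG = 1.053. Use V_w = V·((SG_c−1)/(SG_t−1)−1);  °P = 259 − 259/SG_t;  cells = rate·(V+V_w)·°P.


V_w = 20.9·((1.076−1)/(1.053−1)−1) = 9.0698
V_final = 20.9 + 9.0698 = 29.9698
°P = 259 − 259/1.053 = 13.0361
cells = 0.93·29.9698·13.0361

363.3408 billion cells


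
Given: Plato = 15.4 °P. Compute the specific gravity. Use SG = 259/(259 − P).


SG = 259/(259 − 15.4)

1.0632


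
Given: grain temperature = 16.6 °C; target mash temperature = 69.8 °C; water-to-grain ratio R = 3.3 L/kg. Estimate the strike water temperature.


T_strike = (0.41/R)·(T_mash − T_grain) + T_mash
T_strike = (0.41/3.3)·(69.8 − 16.6) + 69.8

76.4097 °C


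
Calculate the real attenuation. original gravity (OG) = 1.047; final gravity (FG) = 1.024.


AA = (OG−FG)/(OG−1)·100;  RA = AA·0.8192
AA = (1.047 − 1.024)/(1.047 − 1)·100 = 48.9362
RA = 48.9362·0.8192

40.0885 %


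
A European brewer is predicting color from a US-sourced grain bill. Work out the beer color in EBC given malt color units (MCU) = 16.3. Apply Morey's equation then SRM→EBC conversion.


SRM = 1.4922·MCU^0.6859;  EBC = SRM·1.97
SRM = 1.4922·16.3^0.6859 = 10.1220
EBC = 10.1220·1.97

19.9403 EBC


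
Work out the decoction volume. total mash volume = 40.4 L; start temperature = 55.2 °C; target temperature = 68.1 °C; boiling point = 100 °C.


V_dec = V_total·(T_target − T_start)/(T_boil − T_start)
V_dec = 40.4·(68.1 − 55.2)/(100 − 55.2)

11.6330 L


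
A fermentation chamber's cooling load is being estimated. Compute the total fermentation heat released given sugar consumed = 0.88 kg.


Q = m_sugar · 590 kJ/kg
Q = 0.88 · 590

519.2000 kJ


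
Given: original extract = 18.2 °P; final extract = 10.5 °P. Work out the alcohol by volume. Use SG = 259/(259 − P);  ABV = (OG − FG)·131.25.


OG = 259/(259 − 18.2) = 1.0756
FG = 259/(259 − 10.5) = 1.0423
ABV = (1.0756 − 1.0423)·131.25

4.3743 % ABV


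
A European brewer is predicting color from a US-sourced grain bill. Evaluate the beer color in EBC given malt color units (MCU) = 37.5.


SRM = 1.4922·MCU^0.6859;  EBC = SRM·1.97
SRM = 1.4922·37.5^0.6859 = 17.9248
EBC = 17.9248·1.97

35.3119 EBC


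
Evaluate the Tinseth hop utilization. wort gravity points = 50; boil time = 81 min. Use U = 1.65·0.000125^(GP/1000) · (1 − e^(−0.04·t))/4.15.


bigness = 1.65·0.000125^(50/1000) = 1.0528
boil_factor = (1 − e^(−0.04·81))/4.15 = 0.2315
U = 1.0528 · 0.2315

0.2437


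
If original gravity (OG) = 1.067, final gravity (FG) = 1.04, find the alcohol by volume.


ABV = (OG − FG) · 131.25
ABV = (1.067 − 1.04) · 131.25

3.5437 % ABV


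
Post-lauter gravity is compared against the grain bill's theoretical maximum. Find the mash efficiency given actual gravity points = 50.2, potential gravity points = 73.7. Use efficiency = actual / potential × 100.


efficiency = 50.2 / 73.7 × 100

68.1140 %


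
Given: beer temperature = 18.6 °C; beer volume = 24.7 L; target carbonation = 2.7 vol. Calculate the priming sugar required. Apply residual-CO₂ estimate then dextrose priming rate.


residual = 14.695·(0.01821 + 0.09011·e^(−0.04·T));  sugar = (target − residual)·4.0·V
residual = 14.695·(0.01821 + 0.09011·e^(−0.04·18.6)) = 0.8969
sugar = (2.7 − 0.8969)·4.0·24.7

178.1510 g


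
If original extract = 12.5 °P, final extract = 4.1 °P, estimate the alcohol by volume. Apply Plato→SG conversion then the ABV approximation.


SG = 259/(259 − P);  ABV = (OG − FG)·131.25
OG = 259/(259 − 12.5) = 1.0507
FG = 259/(259 − 4.1) = 1.0161
ABV = (1.0507 − 1.0161)·131.25

4.5446 % ABV


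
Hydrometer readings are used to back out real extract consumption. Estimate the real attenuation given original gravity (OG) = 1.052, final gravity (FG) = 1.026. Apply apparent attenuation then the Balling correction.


AA = (OG−FG)/(OG−1)·100;  RA = AA·0.8192
AA = (1.052 − 1.026)/(1.052 − 1)·100 = 50.0000
RA = 50.0000·0.8192

40.9600 %


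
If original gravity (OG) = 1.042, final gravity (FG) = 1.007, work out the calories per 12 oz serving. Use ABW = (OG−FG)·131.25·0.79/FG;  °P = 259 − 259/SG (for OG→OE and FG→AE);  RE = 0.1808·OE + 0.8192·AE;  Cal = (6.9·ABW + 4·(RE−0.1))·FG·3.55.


ABW = (1.042 − 1.007)·131.25·0.79/1.007 = 3.6038
OE = 259 − 259/1.042 = 10.4395 °P
AE = 259 − 259/1.007 = 1.8004 °P
RE = 0.1808·10.4395 + 0.8192·1.8004 = 3.3624 °P
Cal = (6.9·3.6038 + 4·(3.3624−0.1))·1.007·3.55

135.5436 kcal


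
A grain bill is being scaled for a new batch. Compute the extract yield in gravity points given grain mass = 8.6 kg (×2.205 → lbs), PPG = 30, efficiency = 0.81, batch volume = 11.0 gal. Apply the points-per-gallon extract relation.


points = lbs × PPG × eff / vol
lbs = 8.6 × 2.205 = 18.9630
points = 18.9630 × 30 × 0.81 / 11.0

41.8910 points


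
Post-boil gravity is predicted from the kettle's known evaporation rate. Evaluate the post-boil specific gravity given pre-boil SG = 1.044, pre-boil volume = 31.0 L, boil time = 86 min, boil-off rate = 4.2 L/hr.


V_post = V_pre − rate·(t/60);  SG_post = 1 + (SG_pre−1)·V_pre/V_post
V_post = 31.0 − 4.2·(86/60) = 24.9800
SG_post = 1 + (1.044 − 1)·31.0/24.9800

1.0546


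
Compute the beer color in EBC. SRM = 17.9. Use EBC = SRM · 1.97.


EBC = 17.9 · 1.97

35.2630 EBC


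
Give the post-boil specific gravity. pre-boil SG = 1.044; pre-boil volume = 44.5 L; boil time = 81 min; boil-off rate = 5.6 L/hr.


V_post = V_pre − rate·(t/60);  SG_post = 1 + (SG_pre−1)·V_pre/V_post
V_post = 44.5 − 5.6·(81/60) = 36.9400
SG_post = 1 + (1.044 − 1)·44.5/36.9400

1.0530


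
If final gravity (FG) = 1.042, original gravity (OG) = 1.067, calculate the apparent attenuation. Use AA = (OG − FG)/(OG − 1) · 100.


AA = (1.067 − 1.042)/(1.067 − 1) · 100

37.3134 %


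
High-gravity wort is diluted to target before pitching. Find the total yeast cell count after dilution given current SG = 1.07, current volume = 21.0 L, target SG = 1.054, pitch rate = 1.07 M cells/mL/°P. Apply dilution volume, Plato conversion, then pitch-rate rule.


V_w = V·((SG_c−1)/(SG_t−1)−1);  °P = 259 − 259/SG_t;  cells = rate·(V+V_w)·°P
V_w = 21.0·((1.07−1)/(1.054−1)−1) = 6.2222
V_final = 21.0 + 6.2222 = 27.2222
°P = 259 − 259/1.054 = 13.2694
cells = 1.07·27.2222·13.2694

386.5096 billion cells


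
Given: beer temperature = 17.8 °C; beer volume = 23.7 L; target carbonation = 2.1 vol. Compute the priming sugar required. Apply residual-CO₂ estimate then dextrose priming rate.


residual = 14.695·(0.01821 + 0.09011·e^(−0.04·T));  sugar = (target − residual)·4.0·V
residual = 14.695·(0.01821 + 0.09011·e^(−0.04·17.8)) = 0.9173
sugar = (2.1 − 0.9173)·4.0·23.7

112.1186 g


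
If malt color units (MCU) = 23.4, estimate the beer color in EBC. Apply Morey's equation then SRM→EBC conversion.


SRM = 1.4922·MCU^0.6859;  EBC = SRM·1.97
SRM = 1.4922·23.4^0.6859 = 12.9710
EBC = 12.9710·1.97

25.5528 EBC


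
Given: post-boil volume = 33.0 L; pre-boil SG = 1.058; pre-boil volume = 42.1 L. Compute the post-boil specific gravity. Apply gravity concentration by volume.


SG_post = 1 + (SG_pre − 1)·V_pre/V_post
pts_pre = (1.058 − 1)·1000 = 58.0000
pts_post = 58.0000·42.1/33.0 = 73.9939
SG_post = 1 + 73.9939/1000

1.0740


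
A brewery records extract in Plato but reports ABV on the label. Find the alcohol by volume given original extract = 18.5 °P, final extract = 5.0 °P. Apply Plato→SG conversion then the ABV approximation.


SG = 259/(259 − P);  ABV = (OG − FG)·131.25
OG = 259/(259 − 18.5) = 1.0769
FG = 259/(259 − 5.0) = 1.0197
ABV = (1.0769 − 1.0197)·131.25

7.5125 % ABV


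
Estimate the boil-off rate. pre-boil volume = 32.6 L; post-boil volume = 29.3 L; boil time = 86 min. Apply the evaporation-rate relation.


rate = (V_pre − V_post) / (t_min/60)
rate = (32.6 − 29.3) / (86/60)

2.3023 L/hr


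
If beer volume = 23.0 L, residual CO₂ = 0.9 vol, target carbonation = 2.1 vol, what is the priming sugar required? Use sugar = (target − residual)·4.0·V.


sugar = (2.1 − 0.9)·4.0·23.0

110.4000 g


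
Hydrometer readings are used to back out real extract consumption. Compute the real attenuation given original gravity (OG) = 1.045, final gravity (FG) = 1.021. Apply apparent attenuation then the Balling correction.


AA = (OG−FG)/(OG−1)·100;  RA = AA·0.8192
AA = (1.045 − 1.021)/(1.045 − 1)·100 = 53.3333
RA = 53.3333·0.8192

43.6907 %


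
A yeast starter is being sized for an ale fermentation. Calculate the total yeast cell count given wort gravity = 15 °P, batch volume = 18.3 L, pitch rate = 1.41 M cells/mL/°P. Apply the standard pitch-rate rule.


cells (billions) = rate · V_L · °P
cells = 1.41 · 18.3 · 15

387.0450 billion cells
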